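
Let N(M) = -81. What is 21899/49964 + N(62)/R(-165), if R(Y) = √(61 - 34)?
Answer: 21899/49964 - 9*√3 ≈ -15.150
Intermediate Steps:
R(Y) = 3*√3 (R(Y) = √27 = 3*√3)
21899/49964 + N(62)/R(-165) = 21899/49964 - 81*√3/9 = 21899*(1/49964) - 9*√3 = 21899/49964 - 9*√3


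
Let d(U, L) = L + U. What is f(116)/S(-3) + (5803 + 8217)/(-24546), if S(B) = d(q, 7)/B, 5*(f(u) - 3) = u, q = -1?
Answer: -1677863/122730 ≈ -13.671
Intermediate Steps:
f(u) = 3 + u/5
S(B) = 6/B (S(B) = (7 - 1)/B = 6/B)
f(116)/S(-3) + (5803 + 8217)/(-24546) = (3 + (⅕)*116)/((6/(-3))) + (5803 + 8217)/(-24546) = (3 + 116/5)/((6*(-⅓))) + 14020*(-1/24546) = (131/5)/(-2) - 7010/12273 = (131/5)*(-½) - 7010/12273 = -131/10 - 7010/12273 = -1677863/122730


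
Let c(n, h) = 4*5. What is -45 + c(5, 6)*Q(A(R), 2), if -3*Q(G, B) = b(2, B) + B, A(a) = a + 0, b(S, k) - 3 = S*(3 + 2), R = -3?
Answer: -145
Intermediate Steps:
b(S, k) = 3 + 5*S (b(S, k) = 3 + S*(3 + 2) = 3 + S*5 = 3 + 5*S)
A(a) = a
c(n, h) = 20
Q(G, B) = -13/3 - B/3 (Q(G, B) = -((3 + 5*2) + B)/3 = -((3 + 10) + B)/3 = -(13 + B)/3 = -13/3 - B/3)
-45 + c(5, 6)*Q(A(R), 2) = -45 + 20*(-13/3 - ⅓*2) = -45 + 20*(-13/3 - ⅔) = -45 + 20*(-5) = -45 - 100 = -145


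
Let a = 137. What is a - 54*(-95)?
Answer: 5267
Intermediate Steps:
a - 54*(-95) = 137 - 54*(-95) = 137 + 5130 = 5267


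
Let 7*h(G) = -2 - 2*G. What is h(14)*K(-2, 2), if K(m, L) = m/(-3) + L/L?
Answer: -50/7 ≈ -7.1429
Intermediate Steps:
K(m, L) = 1 - m/3 (K(m, L) = m*(-1/3) + 1 = -m/3 + 1 = 1 - m/3)
h(G) = -2/7 - 2*G/7 (h(G) = (-2 - 2*G)/7 = -2/7 - 2*G/7)
h(14)*K(-2, 2) = (-2/7 - 2/7*14)*(1 - 1/3*(-2)) = (-2/7 - 4)*(1 + 2/3) = -30/7*5/3 = -50/7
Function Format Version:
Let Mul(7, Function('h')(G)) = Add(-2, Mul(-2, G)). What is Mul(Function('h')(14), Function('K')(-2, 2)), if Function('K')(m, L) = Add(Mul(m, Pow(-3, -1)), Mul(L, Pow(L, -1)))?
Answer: Rational(-50, 7) ≈ -7.1429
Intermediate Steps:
Function('K')(m, L) = Add(1, Mul(Rational(-1, 3), m)) (Function('K')(m, L) = Add(Mul(m, Rational(-1, 3)), 1) = Add(Mul(Rational(-1, 3), m), 1) = Add(1, Mul(Rational(-1, 3), m)))
Function('h')(G) = Add(Rational(-2, 7), Mul(Rational(-2, 7), G)) (Function('h')(G) = Mul(Rational(1, 7), Add(-2, Mul(-2, G))) = Add(Rational(-2, 7), Mul(Rational(-2, 7), G)))
Mul(Function('h')(14), Function('K')(-2, 2)) = Mul(Add(Rational(-2, 7), Mul(Rational(-2, 7), 14)), Add(1, Mul(Rational(-1, 3), -2))) = Mul(Add(Rational(-2, 7), -4), Add(1, Rational(2, 3))) = Mul(Rational(-30, 7), Rational(5, 3)) = Rational(-50, 7)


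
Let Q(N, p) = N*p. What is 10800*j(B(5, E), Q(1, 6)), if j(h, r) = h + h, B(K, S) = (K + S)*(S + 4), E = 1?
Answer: 648000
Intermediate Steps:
B(K, S) = (4 + S)*(K + S) (B(K, S) = (K + S)*(4 + S) = (4 + S)*(K + S))
j(h, r) = 2*h
10800*j(B(5, E), Q(1, 6)) = 10800*(2*(1² + 4*5 + 4*1 + 5*1)) = 10800*(2*(1 + 20 + 4 + 5)) = 10800*(2*30) = 10800*60 = 648000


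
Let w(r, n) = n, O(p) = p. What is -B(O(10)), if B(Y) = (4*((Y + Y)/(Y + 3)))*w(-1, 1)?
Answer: -80/13 ≈ -6.1538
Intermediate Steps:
B(Y) = 8*Y/(3 + Y) (B(Y) = (4*((Y + Y)/(Y + 3)))*1 = (4*((2*Y)/(3 + Y)))*1 = (4*(2*Y/(3 + Y)))*1 = (8*Y/(3 + Y))*1 = 8*Y/(3 + Y))
-B(O(10)) = -8*10/(3 + 10) = -8*10/13 = -1*80/13 = -80/13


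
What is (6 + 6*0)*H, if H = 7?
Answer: 42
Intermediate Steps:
(6 + 6*0)*H = (6 + 6*0)*7 = (6 + 0)*7 = 6*7 = 42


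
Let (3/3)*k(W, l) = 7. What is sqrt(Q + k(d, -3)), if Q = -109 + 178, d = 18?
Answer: 2*sqrt(19) ≈ 8.7178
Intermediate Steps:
k(W, l) = 7
Q = 69
sqrt(Q + k(d, -3)) = sqrt(69 + 7) = sqrt(76) = 2*sqrt(19)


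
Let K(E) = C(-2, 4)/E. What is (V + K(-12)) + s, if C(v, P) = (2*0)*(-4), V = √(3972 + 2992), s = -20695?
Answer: -20695 + 2*√1741 ≈ -20612.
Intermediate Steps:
V = 2*√1741 (V = √6964 = 2*√1741 ≈ 83.451)
C(v, P) = 0 (C(v, P) = 0*(-4) = 0)
K(E) = 0 (K(E) = 0/E = 0)
(V + K(-12)) + s = (2*√1741 + 0) - 20695 = 2*√1741 - 20695 = -20695 + 2*√1741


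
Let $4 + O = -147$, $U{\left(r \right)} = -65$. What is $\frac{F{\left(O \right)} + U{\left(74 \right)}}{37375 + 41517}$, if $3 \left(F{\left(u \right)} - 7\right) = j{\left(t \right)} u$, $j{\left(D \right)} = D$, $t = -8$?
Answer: $\frac{47}{10758} \approx 0.0043688$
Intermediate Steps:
$O = -151$ ($O = -4 - 147 = -151$)
$F{\left(u \right)} = 7 - \frac{8 u}{3}$ ($F{\left(u \right)} = 7 + \frac{\left(-8\right) u}{3} = 7 - \frac{8 u}{3}$)
$\frac{F{\left(O \right)} + U{\left(74 \right)}}{37375 + 41517} = \frac{\left(7 - - \frac{1208}{3}\right) - 65}{37375 + 41517} = \frac{\left(7 + \frac{1208}{3}\right) - 65}{78892} = \left(\frac{1229}{3} - 65\right) \frac{1}{78892} = \frac{1034}{3} \cdot \frac{1}{78892} = \frac{47}{10758}$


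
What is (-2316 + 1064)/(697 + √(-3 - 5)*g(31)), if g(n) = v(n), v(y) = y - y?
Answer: -1252/697 ≈ -1.7963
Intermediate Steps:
v(y) = 0
g(n) = 0
(-2316 + 1064)/(697 + √(-3 - 5)*g(31)) = (-2316 + 1064)/(697 + √(-3 - 5)*0) = -1252/(697 + √(-8)*0) = -1252/(697 + (2*I*√2)*0) = -1252/(697 + 0) = -1252/697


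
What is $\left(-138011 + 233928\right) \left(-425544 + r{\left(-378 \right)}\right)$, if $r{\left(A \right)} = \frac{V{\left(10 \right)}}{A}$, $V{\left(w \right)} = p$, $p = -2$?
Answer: $- \frac{7714394731355}{189} \approx -4.0817 \cdot 10^{10}$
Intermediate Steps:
$V{\left(w \right)} = -2$
$r{\left(A \right)} = - \frac{2}{A}$
$\left(-138011 + 233928\right) \left(-425544 + r{\left(-378 \right)}\right) = \left(-138011 + 233928\right) \left(-425544 - \frac{2}{-378}\right) = 95917 \left(-425544 - - \frac{1}{189}\right) = 95917 \left(-425544 + \frac{1}{189}\right) = 95917 \left(- \frac{80427815}{189}\right) = - \frac{7714394731355}{189}$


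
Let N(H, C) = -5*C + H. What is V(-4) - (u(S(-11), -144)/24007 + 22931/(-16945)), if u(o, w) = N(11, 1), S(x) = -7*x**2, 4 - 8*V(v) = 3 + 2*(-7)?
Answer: 10505202001/3254388920 ≈ 3.2280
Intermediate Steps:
V(v) = 15/8 (V(v) = 1/2 - (3 + 2*(-7))/8 = 1/2 - (3 - 14)/8 = 1/2 - 1/8*(-11) = 1/2 + 11/8 = 15/8)
N(H, C) = H - 5*C
u(o, w) = 6 (u(o, w) = 11 - 5*1 = 11 - 5 = 6)
V(-4) - (u(S(-11), -144)/24007 + 22931/(-16945)) = 15/8 - (6/24007 + 22931/(-16945)) = 15/8 - (6*(1/24007) + 22931*(-1/16945)) = 15/8 - (6/24007 - 22931/16945) = 15/8 - 1*(-550402847/406798615) = 15/8 + 550402847/406798615 = 10505202001/3254388920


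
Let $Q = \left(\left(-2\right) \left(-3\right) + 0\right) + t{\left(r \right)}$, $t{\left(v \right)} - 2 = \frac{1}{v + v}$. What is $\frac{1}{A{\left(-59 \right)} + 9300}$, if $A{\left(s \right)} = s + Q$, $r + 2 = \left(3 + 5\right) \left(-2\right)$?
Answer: $\frac{36}{332963} \approx 0.00010812$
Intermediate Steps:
$r = -18$ ($r = -2 + \left(3 + 5\right) \left(-2\right) = -2 + 8 \left(-2\right) = -2 - 16 = -18$)
$t{\left(v \right)} = 2 + \frac{1}{2 v}$ ($t{\left(v \right)} = 2 + \frac{1}{v + v} = 2 + \frac{1}{2 v}$)
$Q = \frac{287}{36}$ ($Q = \left(\left(-2\right) \left(-3\right) + 0\right) + \left(2 + \frac{1}{2 \left(-18\right)}\right) = \left(6 + 0\right) + \left(2 + \frac{1}{2} \left(- \frac{1}{18}\right)\right) = 6 + \left(2 - \frac{1}{36}\right) = 6 + \frac{71}{36} = \frac{287}{36} \approx 7.9722$)
$A{\left(s \right)} = \frac{287}{36} + s$ ($A{\left(s \right)} = s + \frac{287}{36} = \frac{287}{36} + s$)
$\frac{1}{A{\left(-59 \right)} + 9300} = \frac{1}{\left(\frac{287}{36} - 59\right) + 9300} = \frac{1}{- \frac{1837}{36} + 9300} = \frac{1}{\frac{332963}{36}} = \frac{36}{332963}$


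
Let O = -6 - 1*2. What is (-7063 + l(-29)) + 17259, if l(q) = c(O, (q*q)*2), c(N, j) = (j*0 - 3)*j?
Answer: 5150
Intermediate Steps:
O = -8 (O = -6 - 2 = -8)
c(N, j) = -3*j (c(N, j) = (0 - 3)*j = -3*j)
l(q) = -6*q**2 (l(q) = -3*q*q*2 = -3*q**2*2 = -6*q**2)
(-7063 + l(-29)) + 17259 = (-7063 - 6*(-29)**2) + 17259 = (-7063 - 6*841) + 17259 = (-7063 - 5046) + 17259 = -12109 + 17259 = 5150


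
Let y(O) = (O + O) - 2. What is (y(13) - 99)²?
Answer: 5625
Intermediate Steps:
y(O) = -2 + 2*O (y(O) = 2*O - 2 = -2 + 2*O)
(y(13) - 99)² = ((-2 + 2*13) - 99)² = ((-2 + 26) - 99)² = (24 - 99)² = (-75)² = 5625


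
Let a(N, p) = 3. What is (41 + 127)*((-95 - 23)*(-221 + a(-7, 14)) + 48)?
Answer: 4329696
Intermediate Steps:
(41 + 127)*((-95 - 23)*(-221 + a(-7, 14)) + 48) = (41 + 127)*((-95 - 23)*(-221 + 3) + 48) = 168*(-118*(-218) + 48) = 168*(25724 + 48) = 168*25772 = 4329696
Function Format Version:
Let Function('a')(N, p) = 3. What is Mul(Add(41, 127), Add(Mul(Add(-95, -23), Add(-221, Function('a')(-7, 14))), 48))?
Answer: 4329696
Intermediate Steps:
Mul(Add(41, 127), Add(Mul(Add(-95, -23), Add(-221, Function('a')(-7, 14))), 48)) = Mul(Add(41, 127), Add(Mul(Add(-95, -23), Add(-221, 3)), 48)) = Mul(168, Add(Mul(-118, -218), 48)) = Mul(168, Add(25724, 48)) = Mul(168, 25772) = 4329696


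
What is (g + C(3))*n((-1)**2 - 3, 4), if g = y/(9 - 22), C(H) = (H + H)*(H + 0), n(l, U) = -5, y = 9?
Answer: -1125/13 ≈ -86.538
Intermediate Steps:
C(H) = 2*H**2 (C(H) = (2*H)*H = 2*H**2)
g = -9/13 (g = 9/(9 - 22) = 9/(-13) = 9*(-1/13) = -9/13 ≈ -0.69231)
(g + C(3))*n((-1)**2 - 3, 4) = (-9/13 + 2*3**2)*(-5) = (-9/13 + 2*9)*(-5) = (-9/13 + 18)*(-5) = (225/13)*(-5) = -1125/13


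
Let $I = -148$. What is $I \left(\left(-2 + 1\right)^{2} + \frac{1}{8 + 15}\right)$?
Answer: $- \frac{3552}{23} \approx -154.43$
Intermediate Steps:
$I \left(\left(-2 + 1\right)^{2} + \frac{1}{8 + 15}\right) = - 148 \left(\left(-2 + 1\right)^{2} + \frac{1}{8 + 15}\right) = - 148 \left(\left(-1\right)^{2} + \frac{1}{23}\right) = - 148 \left(1 + \frac{1}{23}\right) = \left(-148\right) \frac{24}{23} = - \frac{3552}{23}$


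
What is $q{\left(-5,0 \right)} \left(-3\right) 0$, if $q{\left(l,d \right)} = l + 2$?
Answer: $0$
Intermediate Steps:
$q{\left(l,d \right)} = 2 + l$
$q{\left(-5,0 \right)} \left(-3\right) 0 = \left(2 - 5\right) \left(-3\right) 0 = \left(-3\right) \left(-3\right) 0 = 9 \cdot 0 = 0$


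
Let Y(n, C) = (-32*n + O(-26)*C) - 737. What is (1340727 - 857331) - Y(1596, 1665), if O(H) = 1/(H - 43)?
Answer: 12310270/23 ≈ 5.3523e+5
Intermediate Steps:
O(H) = 1/(-43 + H)
Y(n, C) = -737 - 32*n - C/69 (Y(n, C) = (-32*n + C/(-43 - 26)) - 737 = (-32*n + C/(-69)) - 737 = (-32*n - C/69) - 737 = -737 - 32*n - C/69)
(1340727 - 857331) - Y(1596, 1665) = (1340727 - 857331) - (-737 - 32*1596 - 1/69*1665) = 483396 - (-737 - 51072 - 555/23) = 483396 - 1*(-1192162/23) = 483396 + 1192162/23 = 12310270/23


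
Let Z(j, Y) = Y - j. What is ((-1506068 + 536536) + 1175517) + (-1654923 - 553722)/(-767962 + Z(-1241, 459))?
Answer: 157840686715/766262 ≈ 2.0599e+5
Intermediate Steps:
((-1506068 + 536536) + 1175517) + (-1654923 - 553722)/(-767962 + Z(-1241, 459)) = ((-1506068 + 536536) + 1175517) + (-1654923 - 553722)/(-767962 + (459 - 1*(-1241))) = (-969532 + 1175517) - 2208645/(-767962 + (459 + 1241)) = 205985 - 2208645/(-767962 + 1700) = 205985 - 2208645/(-766262) = 205985 - 2208645*(-1/766262) = 205985 + 2208645/766262 = 157840686715/766262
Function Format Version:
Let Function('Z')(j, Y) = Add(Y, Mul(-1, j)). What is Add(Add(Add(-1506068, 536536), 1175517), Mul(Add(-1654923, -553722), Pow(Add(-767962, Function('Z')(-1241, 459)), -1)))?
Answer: Rational(157840686715, 766262) ≈ 2.0599e+5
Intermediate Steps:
Add(Add(Add(-1506068, 536536), 1175517), Mul(Add(-1654923, -553722), Pow(Add(-767962, Function('Z')(-1241, 459)), -1))) = Add(Add(Add(-1506068, 536536), 1175517), Mul(Add(-1654923, -553722), Pow(Add(-767962, Add(459, Mul(-1, -1241))), -1))) = Add(Add(-969532, 1175517), Mul(-2208645, Pow(Add(-767962, Add(459, 1241)), -1))) = Add(205985, Mul(-2208645, Pow(Add(-767962, 1700), -1))) = Add(205985, Mul(-2208645, Pow(-766262, -1))) = Add(205985, Mul(-2208645, Rational(-1, 766262))) = Add(205985, Rational(2208645, 766262)) = Rational(157840686715, 766262)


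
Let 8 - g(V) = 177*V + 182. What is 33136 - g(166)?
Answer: 62692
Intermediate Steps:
g(V) = -174 - 177*V (g(V) = 8 - (177*V + 182) = 8 - (182 + 177*V) = 8 + (-182 - 177*V) = -174 - 177*V)
33136 - g(166) = 33136 - (-174 - 177*166) = 33136 - (-174 - 29382) = 33136 - 1*(-29556) = 33136 + 29556 = 62692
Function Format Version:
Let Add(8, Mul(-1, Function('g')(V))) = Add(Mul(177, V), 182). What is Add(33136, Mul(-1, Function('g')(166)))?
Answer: 62692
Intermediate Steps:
Function('g')(V) = Add(-174, Mul(-177, V)) (Function('g')(V) = Add(8, Mul(-1, Add(Mul(177, V), 182))) = Add(8, Mul(-1, Add(182, Mul(177, V)))) = Add(8, Add(-182, Mul(-177, V))) = Add(-174, Mul(-177, V)))
Add(33136, Mul(-1, Function('g')(166))) = Add(33136, Mul(-1, Add(-174, Mul(-177, 166)))) = Add(33136, Mul(-1, Add(-174, -29382))) = Add(33136, Mul(-1, -29556)) = Add(33136, 29556) = 62692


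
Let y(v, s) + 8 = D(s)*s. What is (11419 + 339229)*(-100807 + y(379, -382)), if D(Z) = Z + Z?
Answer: 66985339384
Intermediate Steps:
D(Z) = 2*Z
y(v, s) = -8 + 2*s² (y(v, s) = -8 + (2*s)*s = -8 + 2*s²)
(11419 + 339229)*(-100807 + y(379, -382)) = (11419 + 339229)*(-100807 + (-8 + 2*(-382)²)) = 350648*(-100807 + (-8 + 2*145924)) = 350648*(-100807 + (-8 + 291848)) = 350648*(-100807 + 291840) = 350648*191033 = 66985339384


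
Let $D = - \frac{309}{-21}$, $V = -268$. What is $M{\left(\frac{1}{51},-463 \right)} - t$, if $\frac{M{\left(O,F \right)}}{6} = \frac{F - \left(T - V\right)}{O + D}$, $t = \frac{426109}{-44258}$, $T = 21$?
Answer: $- \frac{17262186233}{58199270} \approx -296.6$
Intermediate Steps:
$t = - \frac{426109}{44258}$ ($t = 426109 \left(- \frac{1}{44258}\right) = - \frac{426109}{44258} \approx -9.6278$)
$D = \frac{103}{7}$ ($D = \left(-309\right) \left(- \frac{1}{21}\right) = \frac{103}{7} \approx 14.714$)
$M{\left(O,F \right)} = \frac{6 \left(-289 + F\right)}{\frac{103}{7} + O}$ ($M{\left(O,F \right)} = 6 \frac{F - 289}{O + \frac{103}{7}} = 6 \frac{F - 289}{\frac{103}{7} + O} = 6 \frac{-289 + F}{\frac{103}{7} + O} = \frac{6 \left(-289 + F\right)}{\frac{103}{7} + O}$)
$M{\left(\frac{1}{51},-463 \right)} - t = \frac{42 \left(-289 - 463\right)}{103 + \frac{7}{51}} - - \frac{426109}{44258} = 42 \frac{1}{103 + 7 \cdot \frac{1}{51}} \left(-752\right) + \frac{426109}{44258} = 42 \frac{1}{103 + \frac{7}{51}} \left(-752\right) + \frac{426109}{44258} = 42 \frac{1}{\frac{5260}{51}} \left(-752\right) + \frac{426109}{44258} = 42 \cdot \frac{51}{5260} \left(-752\right) + \frac{426109}{44258} = - \frac{402696}{1315} + \frac{426109}{44258} = - \frac{17262186233}{58199270}$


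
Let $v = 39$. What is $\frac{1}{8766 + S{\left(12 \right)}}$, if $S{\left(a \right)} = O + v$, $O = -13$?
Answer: $\frac{1}{8792} \approx 0.00011374$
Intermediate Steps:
$S{\left(a \right)} = 26$ ($S{\left(a \right)} = -13 + 39 = 26$)
$\frac{1}{8766 + S{\left(12 \right)}} = \frac{1}{8766 + 26} = \frac{1}{8792}$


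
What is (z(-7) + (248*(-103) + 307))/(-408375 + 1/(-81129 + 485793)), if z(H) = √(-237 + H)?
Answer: 10212505368/165254660999 - 809328*I*√61/165254660999 ≈ 0.061799 - 3.825e-5*I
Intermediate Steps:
(z(-7) + (248*(-103) + 307))/(-408375 + 1/(-81129 + 485793)) = (√(-237 - 7) + (248*(-103) + 307))/(-408375 + 1/(-81129 + 485793)) = (√(-244) + (-25544 + 307))/(-408375 + 1/404664) = (2*I*√61 - 25237)/(-408375 + 1/404664) = (-25237 + 2*I*√61)/(-165254660999/404664) = (-25237 + 2*I*√61)*(-404664/165254660999) = 10212505368/165254660999 - 809328*I*√61/165254660999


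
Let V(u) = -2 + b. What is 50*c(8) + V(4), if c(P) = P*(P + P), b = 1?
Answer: 6399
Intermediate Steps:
V(u) = -1 (V(u) = -2 + 1 = -1)
c(P) = 2*P² (c(P) = P*(2*P) = 2*P²)
50*c(8) + V(4) = 50*(2*8²) - 1 = 50*(2*64) - 1 = 50*128 - 1 = 6400 - 1 = 6399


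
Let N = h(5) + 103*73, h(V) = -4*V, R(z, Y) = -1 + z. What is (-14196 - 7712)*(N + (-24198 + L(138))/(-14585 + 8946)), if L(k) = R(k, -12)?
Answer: -926947679176/5639 ≈ -1.6438e+8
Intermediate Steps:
L(k) = -1 + k
N = 7499 (N = -4*5 + 103*73 = -20 + 7519 = 7499)
(-14196 - 7712)*(N + (-24198 + L(138))/(-14585 + 8946)) = (-14196 - 7712)*(7499 + (-24198 + (-1 + 138))/(-14585 + 8946)) = -21908*(7499 + (-24198 + 137)/(-5639)) = -21908*(7499 - 24061*(-1/5639)) = -21908*(7499 + 24061/5639) = -21908*42310922/5639 = -926947679176/5639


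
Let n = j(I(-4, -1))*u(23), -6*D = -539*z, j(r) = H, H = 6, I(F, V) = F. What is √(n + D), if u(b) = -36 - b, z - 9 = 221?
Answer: √182769/3 ≈ 142.50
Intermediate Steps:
z = 230 (z = 9 + 221 = 230)
j(r) = 6
D = 61985/3 (D = -(-539)*230/6 = -⅙*(-123970) = 61985/3 ≈ 20662.)
n = -354 (n = 6*(-36 - 1*23) = 6*(-36 - 23) = 6*(-59) = -354)
√(n + D) = √(-354 + 61985/3) = √(60923/3) = √182769/3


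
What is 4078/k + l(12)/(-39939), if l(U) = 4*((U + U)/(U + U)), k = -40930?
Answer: -81517481/817351635 ≈ -0.099734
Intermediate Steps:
l(U) = 4 (l(U) = 4*((2*U)/((2*U))) = 4*((2*U)*(1/(2*U))) = 4*1 = 4)
4078/k + l(12)/(-39939) = 4078/(-40930) + 4/(-39939) = 4078*(-1/40930) + 4*(-1/39939) = -2039/20465 - 4/39939 = -81517481/817351635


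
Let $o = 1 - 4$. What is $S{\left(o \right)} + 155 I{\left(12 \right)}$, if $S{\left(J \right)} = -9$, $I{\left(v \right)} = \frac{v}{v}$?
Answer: $146$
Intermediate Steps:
$I{\left(v \right)} = 1$
$o = -3$ ($o = 1 - 4 = -3$)
$S{\left(o \right)} + 155 I{\left(12 \right)} = -9 + 155 \cdot 1 = -9 + 155 = 146$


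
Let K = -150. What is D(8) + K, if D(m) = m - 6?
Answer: -148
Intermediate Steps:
D(m) = -6 + m
D(8) + K = (-6 + 8) - 150 = 2 - 150 = -148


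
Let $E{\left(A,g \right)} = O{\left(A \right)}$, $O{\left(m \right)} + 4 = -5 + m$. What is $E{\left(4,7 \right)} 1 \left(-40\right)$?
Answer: $200$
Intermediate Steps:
$O{\left(m \right)} = -9 + m$ ($O{\left(m \right)} = -4 + \left(-5 + m\right) = -9 + m$)
$E{\left(A,g \right)} = -9 + A$
$E{\left(4,7 \right)} 1 \left(-40\right) = \left(-9 + 4\right) 1 \left(-40\right) = \left(-5\right) 1 \left(-40\right) = \left(-5\right) \left(-40\right) = 200$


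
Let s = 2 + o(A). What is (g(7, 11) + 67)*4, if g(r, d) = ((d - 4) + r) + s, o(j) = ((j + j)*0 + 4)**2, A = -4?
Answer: 396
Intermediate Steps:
o(j) = 16 (o(j) = ((2*j)*0 + 4)**2 = (0 + 4)**2 = 4**2 = 16)
s = 18 (s = 2 + 16 = 18)
g(r, d) = 14 + d + r (g(r, d) = ((d - 4) + r) + 18 = ((-4 + d) + r) + 18 = (-4 + d + r) + 18 = 14 + d + r)
(g(7, 11) + 67)*4 = ((14 + 11 + 7) + 67)*4 = (32 + 67)*4 = 99*4 = 396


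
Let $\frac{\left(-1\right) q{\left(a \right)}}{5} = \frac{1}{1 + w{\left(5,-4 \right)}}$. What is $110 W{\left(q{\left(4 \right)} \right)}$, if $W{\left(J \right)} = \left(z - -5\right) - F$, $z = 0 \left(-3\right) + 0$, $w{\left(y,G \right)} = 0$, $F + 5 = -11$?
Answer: $2310$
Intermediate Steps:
$F = -16$ ($F = -5 - 11 = -16$)
$z = 0$ ($z = 0 + 0 = 0$)
$q{\left(a \right)} = -5$ ($q{\left(a \right)} = - \frac{5}{1 + 0} = - \frac{5}{1} = \left(-5\right) 1 = -5$)
$W{\left(J \right)} = 21$ ($W{\left(J \right)} = \left(0 - -5\right) - -16 = \left(0 + 5\right) + 16 = 5 + 16 = 21$)
$110 W{\left(q{\left(4 \right)} \right)} = 110 \cdot 21 = 2310$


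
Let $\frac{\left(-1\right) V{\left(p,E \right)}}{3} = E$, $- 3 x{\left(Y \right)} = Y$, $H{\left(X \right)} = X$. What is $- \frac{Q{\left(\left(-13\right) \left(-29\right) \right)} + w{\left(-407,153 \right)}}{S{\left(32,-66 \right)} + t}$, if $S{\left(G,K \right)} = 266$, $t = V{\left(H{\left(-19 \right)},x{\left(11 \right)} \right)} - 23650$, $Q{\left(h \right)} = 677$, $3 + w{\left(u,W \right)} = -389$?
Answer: $\frac{95}{7791} \approx 0.012194$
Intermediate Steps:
$x{\left(Y \right)} = - \frac{Y}{3}$
$V{\left(p,E \right)} = - 3 E$
$w{\left(u,W \right)} = -392$ ($w{\left(u,W \right)} = -3 - 389 = -392$)
$t = -23639$ ($t = - 3 \left(\left(- \frac{1}{3}\right) 11\right) - 23650 = \left(-3\right) \left(- \frac{11}{3}\right) - 23650 = 11 - 23650 = -23639$)
$- \frac{Q{\left(\left(-13\right) \left(-29\right) \right)} + w{\left(-407,153 \right)}}{S{\left(32,-66 \right)} + t} = - \frac{677 - 392}{266 - 23639} = - \frac{285}{-23373} = - \frac{285 \left(-1\right)}{23373} = \left(-1\right) \left(- \frac{95}{7791}\right) = \frac{95}{7791}$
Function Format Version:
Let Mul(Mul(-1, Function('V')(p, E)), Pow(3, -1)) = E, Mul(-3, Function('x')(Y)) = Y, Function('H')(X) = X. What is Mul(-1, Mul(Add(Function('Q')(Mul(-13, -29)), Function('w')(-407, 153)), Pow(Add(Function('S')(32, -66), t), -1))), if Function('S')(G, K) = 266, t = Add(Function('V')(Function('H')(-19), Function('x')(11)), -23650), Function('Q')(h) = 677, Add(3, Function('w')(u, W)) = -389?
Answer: Rational(95, 7791) ≈ 0.012194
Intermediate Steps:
Function('x')(Y) = Mul(Rational(-1, 3), Y)
Function('V')(p, E) = Mul(-3, E)
Function('w')(u, W) = -392 (Function('w')(u, W) = Add(-3, -389) = -392)
t = -23639 (t = Add(Mul(-3, Mul(Rational(-1, 3), 11)), -23650) = Add(Mul(-3, Rational(-11, 3)), -23650) = Add(11, -23650) = -23639)
Mul(-1, Mul(Add(Function('Q')(Mul(-13, -29)), Function('w')(-407, 153)), Pow(Add(Function('S')(32, -66), t), -1))) = Mul(-1, Mul(Add(677, -392), Pow(Add(266, -23639), -1))) = Mul(-1, Mul(285, Pow(-23373, -1))) = Mul(-1, Mul(285, Rational(-1, 23373))) = Mul(-1, Rational(-95, 7791)) = Rational(95, 7791)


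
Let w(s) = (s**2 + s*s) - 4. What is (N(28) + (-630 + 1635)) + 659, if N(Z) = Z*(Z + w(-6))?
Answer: 4352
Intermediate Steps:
w(s) = -4 + 2*s**2 (w(s) = (s**2 + s**2) - 4 = 2*s**2 - 4 = -4 + 2*s**2)
N(Z) = Z*(68 + Z) (N(Z) = Z*(Z + (-4 + 2*(-6)**2)) = Z*(Z + (-4 + 2*36)) = Z*(Z + (-4 + 72)) = Z*(Z + 68) = Z*(68 + Z))
(N(28) + (-630 + 1635)) + 659 = (28*(68 + 28) + (-630 + 1635)) + 659 = (28*96 + 1005) + 659 = (2688 + 1005) + 659 = 3693 + 659 = 4352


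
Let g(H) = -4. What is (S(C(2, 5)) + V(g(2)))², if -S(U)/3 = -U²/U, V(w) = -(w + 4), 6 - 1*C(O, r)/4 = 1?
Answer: 3600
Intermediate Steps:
C(O, r) = 20 (C(O, r) = 24 - 4*1 = 24 - 4 = 20)
V(w) = -4 - w (V(w) = -(4 + w) = -4 - w)
S(U) = 3*U (S(U) = -(-3)*U²/U = -(-3)*U = 3*U)
(S(C(2, 5)) + V(g(2)))² = (3*20 + (-4 - 1*(-4)))² = (60 + (-4 + 4))² = (60 + 0)² = 60² = 3600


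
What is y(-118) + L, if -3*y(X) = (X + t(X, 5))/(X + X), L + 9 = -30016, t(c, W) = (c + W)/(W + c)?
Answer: -7085939/236 ≈ -30025.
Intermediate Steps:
t(c, W) = 1 (t(c, W) = (W + c)/(W + c) = 1)
L = -30025 (L = -9 - 30016 = -30025)
y(X) = -(1 + X)/(6*X) (y(X) = -(X + 1)/(3*(X + X)) = -(1 + X)/(3*(2*X)) = -(1 + X)*1/(2*X)/3 = -(1 + X)/(6*X))
y(-118) + L = (⅙)*(-1 - 1*(-118))/(-118) - 30025 = (⅙)*(-1/118)*(-1 + 118) - 30025 = (⅙)*(-1/118)*117 - 30025 = -39/236 - 30025 = -7085939/236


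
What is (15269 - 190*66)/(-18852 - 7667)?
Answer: -2729/26519 ≈ -0.10291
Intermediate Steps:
(15269 - 190*66)/(-18852 - 7667) = (15269 - 12540)/(-26519) = 2729*(-1/26519) = -2729/26519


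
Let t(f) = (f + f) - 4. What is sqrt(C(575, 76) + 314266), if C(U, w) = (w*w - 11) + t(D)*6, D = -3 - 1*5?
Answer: sqrt(319911) ≈ 565.61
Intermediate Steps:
D = -8 (D = -3 - 5 = -8)
t(f) = -4 + 2*f (t(f) = 2*f - 4 = -4 + 2*f)
C(U, w) = -131 + w**2 (C(U, w) = (w*w - 11) + (-4 + 2*(-8))*6 = (w**2 - 11) + (-4 - 16)*6 = (-11 + w**2) - 20*6 = (-11 + w**2) - 120 = -131 + w**2)
sqrt(C(575, 76) + 314266) = sqrt((-131 + 76**2) + 314266) = sqrt((-131 + 5776) + 314266) = sqrt(5645 + 314266) = sqrt(319911)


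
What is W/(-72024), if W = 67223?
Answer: -67223/72024 ≈ -0.93334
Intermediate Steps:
W/(-72024) = 67223/(-72024) = 67223*(-1/72024) = -67223/72024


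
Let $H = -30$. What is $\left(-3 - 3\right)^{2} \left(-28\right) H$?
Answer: $30240$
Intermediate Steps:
$\left(-3 - 3\right)^{2} \left(-28\right) H = \left(-3 - 3\right)^{2} \left(-28\right) \left(-30\right) = \left(-6\right)^{2} \left(-28\right) \left(-30\right) = 36 \left(-28\right) \left(-30\right) = \left(-1008\right) \left(-30\right) = 30240$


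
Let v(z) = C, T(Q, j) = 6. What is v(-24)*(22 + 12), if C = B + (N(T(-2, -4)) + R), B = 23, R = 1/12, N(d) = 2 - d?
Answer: 3893/6 ≈ 648.83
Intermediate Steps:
R = 1/12 ≈ 0.083333
C = 229/12 (C = 23 + ((2 - 1*6) + 1/12) = 23 + ((2 - 6) + 1/12) = 23 + (-4 + 1/12) = 23 - 47/12 = 229/12 ≈ 19.083)
v(z) = 229/12
v(-24)*(22 + 12) = 229*(22 + 12)/12 = (229/12)*34 = 3893/6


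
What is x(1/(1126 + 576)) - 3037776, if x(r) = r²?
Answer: -8799841667903/2896804 ≈ -3.0378e+6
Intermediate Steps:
x(1/(1126 + 576)) - 3037776 = (1/(1126 + 576))² - 3037776 = (1/1702)² - 3037776 = 1/2896804 - 3037776 = -8799841667903/2896804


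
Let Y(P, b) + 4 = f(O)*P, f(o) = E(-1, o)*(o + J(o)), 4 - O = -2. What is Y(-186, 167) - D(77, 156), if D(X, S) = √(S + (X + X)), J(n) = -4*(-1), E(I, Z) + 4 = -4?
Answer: 14876 - √310 ≈ 14858.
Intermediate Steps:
O = 6 (O = 4 - 1*(-2) = 4 + 2 = 6)
E(I, Z) = -8 (E(I, Z) = -4 - 4 = -8)
J(n) = 4
D(X, S) = √(S + 2*X)
f(o) = -32 - 8*o (f(o) = -8*(o + 4) = -8*(4 + o) = -32 - 8*o)
Y(P, b) = -4 - 80*P (Y(P, b) = -4 + (-32 - 8*6)*P = -4 + (-32 - 48)*P = -4 - 80*P)
Y(-186, 167) - D(77, 156) = (-4 - 80*(-186)) - √(156 + 2*77) = (-4 + 14880) - √(156 + 154) = 14876 - √310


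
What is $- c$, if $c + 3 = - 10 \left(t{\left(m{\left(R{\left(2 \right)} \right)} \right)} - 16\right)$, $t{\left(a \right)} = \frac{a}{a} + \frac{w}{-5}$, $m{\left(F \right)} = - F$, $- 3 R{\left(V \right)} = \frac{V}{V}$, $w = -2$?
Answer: $-143$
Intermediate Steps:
$R{\left(V \right)} = - \frac{1}{3}$ ($R{\left(V \right)} = - \frac{V \frac{1}{V}}{3} = \left(- \frac{1}{3}\right) 1 = - \frac{1}{3}$)
$t{\left(a \right)} = \frac{7}{5}$ ($t{\left(a \right)} = \frac{a}{a} - \frac{2}{-5} = 1 - - \frac{2}{5} = 1 + \frac{2}{5} = \frac{7}{5}$)
$c = 143$ ($c = -3 - 10 \left(\frac{7}{5} - 16\right) = -3 - -146 = -3 + 146 = 143$)
$- c = \left(-1\right) 143 = -143$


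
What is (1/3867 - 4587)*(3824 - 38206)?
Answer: 609865440496/3867 ≈ 1.5771e+8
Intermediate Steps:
(1/3867 - 4587)*(3824 - 38206) = (1/3867 - 4587)*(-34382) = -17737928/3867*(-34382) = 609865440496/3867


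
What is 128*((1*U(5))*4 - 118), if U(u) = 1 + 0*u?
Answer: -14592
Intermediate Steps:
U(u) = 1 (U(u) = 1 + 0 = 1)
128*((1*U(5))*4 - 118) = 128*((1*1)*4 - 118) = 128*(1*4 - 118) = 128*(4 - 118) = 128*(-114) = -14592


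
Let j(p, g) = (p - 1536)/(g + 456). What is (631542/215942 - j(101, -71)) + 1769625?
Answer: 2101757889917/1187681 ≈ 1.7696e+6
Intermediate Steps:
j(p, g) = (-1536 + p)/(456 + g)
(631542/215942 - j(101, -71)) + 1769625 = (631542/215942 - (-1536 + 101)/(456 - 71)) + 1769625 = (631542*(1/215942) - (-1435)/385) + 1769625 = (315771/107971 - (-1435)/385) + 1769625 = (315771/107971 - 1*(-41/11)) + 1769625 = (315771/107971 + 41/11) + 1769625 = 7900292/1187681 + 1769625 = 2101757889917/1187681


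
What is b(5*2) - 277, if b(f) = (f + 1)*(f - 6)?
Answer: -233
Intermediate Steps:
b(f) = (1 + f)*(-6 + f)
b(5*2) - 277 = (-6 + (5*2)² - 25*2) - 277 = (-6 + 10² - 5*10) - 277 = (-6 + 100 - 50) - 277 = 44 - 277 = -233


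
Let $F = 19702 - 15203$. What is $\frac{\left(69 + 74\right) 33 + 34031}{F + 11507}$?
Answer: $\frac{19375}{8003} \approx 2.421$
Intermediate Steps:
$F = 4499$
$\frac{\left(69 + 74\right) 33 + 34031}{F + 11507} = \frac{\left(69 + 74\right) 33 + 34031}{4499 + 11507} = \frac{143 \cdot 33 + 34031}{16006} = \left(4719 + 34031\right) \frac{1}{16006} = 38750 \cdot \frac{1}{16006} = \frac{19375}{8003}$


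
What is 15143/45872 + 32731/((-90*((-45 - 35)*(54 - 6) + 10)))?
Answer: 1680307133/3953019600 ≈ 0.42507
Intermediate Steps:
15143/45872 + 32731/((-90*((-45 - 35)*(54 - 6) + 10))) = 15143*(1/45872) + 32731/((-90*(-80*48 + 10))) = 15143/45872 + 32731/((-90*(-3840 + 10))) = 15143/45872 + 32731/((-90*(-3830))) = 15143/45872 + 32731/344700 = 1680307133/3953019600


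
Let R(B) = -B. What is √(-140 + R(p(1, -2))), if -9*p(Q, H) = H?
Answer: I*√1262/3 ≈ 11.842*I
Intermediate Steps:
p(Q, H) = -H/9
√(-140 + R(p(1, -2))) = √(-140 - (-1)*(-2)/9) = √(-140 - 1*2/9) = √(-140 - 2/9) = √(-1262/9) = I*√1262/3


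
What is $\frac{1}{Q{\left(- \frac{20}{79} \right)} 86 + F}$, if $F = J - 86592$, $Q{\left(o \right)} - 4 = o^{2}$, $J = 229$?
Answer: $- \frac{6241}{536810179} \approx -1.1626 \cdot 10^{-5}$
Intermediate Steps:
$Q{\left(o \right)} = 4 + o^{2}$
$F = -86363$ ($F = 229 - 86592 = -86363$)
$\frac{1}{Q{\left(- \frac{20}{79} \right)} 86 + F} = \frac{1}{\left(4 + \left(- \frac{20}{79}\right)^{2}\right) 86 - 86363} = \frac{1}{\left(4 + \frac{400}{6241}\right) 86 - 86363} = \frac{1}{\frac{25364}{6241} \cdot 86 - 86363} = \frac{1}{\frac{2181304}{6241} - 86363} = \frac{1}{- \frac{536810179}{6241}} = - \frac{6241}{536810179}$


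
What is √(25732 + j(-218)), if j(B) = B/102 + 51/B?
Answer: √3180437460534/11118 ≈ 160.40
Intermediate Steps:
j(B) = 51/B + B/102 (j(B) = B*(1/102) + 51/B = B/102 + 51/B = 51/B + B/102)
√(25732 + j(-218)) = √(25732 + (51/(-218) + (1/102)*(-218))) = √(25732 + (51*(-1/218) - 109/51)) = √(25732 + (-51/218 - 109/51)) = √(25732 - 26363/11118) = √(286062013/11118) = √3180437460534/11118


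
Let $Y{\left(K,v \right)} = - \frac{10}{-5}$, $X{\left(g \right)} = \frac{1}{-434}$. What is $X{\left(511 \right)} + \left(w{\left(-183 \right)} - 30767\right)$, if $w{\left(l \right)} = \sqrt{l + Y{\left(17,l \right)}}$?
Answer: $- \frac{13352879}{434} + i \sqrt{181} \approx -30767.0 + 13.454 i$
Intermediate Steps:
$X{\left(g \right)} = - \frac{1}{434}$
$Y{\left(K,v \right)} = 2$ ($Y{\left(K,v \right)} = \left(-10\right) \left(- \frac{1}{5}\right) = 2$)
$w{\left(l \right)} = \sqrt{2 + l}$ ($w{\left(l \right)} = \sqrt{l + 2} = \sqrt{2 + l}$)
$X{\left(511 \right)} + \left(w{\left(-183 \right)} - 30767\right) = - \frac{1}{434} - \left(30767 - \sqrt{2 - 183}\right) = - \frac{1}{434} - \left(30767 - \sqrt{-181}\right) = - \frac{1}{434} - \left(30767 - i \sqrt{181}\right) = - \frac{13352879}{434} + i \sqrt{181}$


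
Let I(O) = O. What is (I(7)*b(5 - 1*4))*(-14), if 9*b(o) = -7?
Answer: 686/9 ≈ 76.222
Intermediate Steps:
b(o) = -7/9 (b(o) = (⅑)*(-7) = -7/9)
(I(7)*b(5 - 1*4))*(-14) = (7*(-7/9))*(-14) = -49/9*(-14) = 686/9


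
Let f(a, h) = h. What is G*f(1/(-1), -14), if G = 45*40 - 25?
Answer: -24850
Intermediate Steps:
G = 1775 (G = 1800 - 25 = 1775)
G*f(1/(-1), -14) = 1775*(-14) = -24850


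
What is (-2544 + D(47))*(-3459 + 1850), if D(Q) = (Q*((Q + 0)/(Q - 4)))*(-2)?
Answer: 183120290/43 ≈ 4.2586e+6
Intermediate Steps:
D(Q) = -2*Q²/(-4 + Q) (D(Q) = (Q*(Q/(-4 + Q)))*(-2) = (Q²/(-4 + Q))*(-2) = -2*Q²/(-4 + Q))
(-2544 + D(47))*(-3459 + 1850) = (-2544 - 2*47²/(-4 + 47))*(-3459 + 1850) = (-2544 - 2*2209/43)*(-1609) = (-2544 - 2*2209*1/43)*(-1609) = (-2544 - 4418/43)*(-1609) = -113810/43*(-1609) = 183120290/43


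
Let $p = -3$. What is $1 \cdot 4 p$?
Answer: $-12$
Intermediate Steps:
$1 \cdot 4 p = 1 \cdot 4 \left(-3\right) = 4 \left(-3\right) = -12$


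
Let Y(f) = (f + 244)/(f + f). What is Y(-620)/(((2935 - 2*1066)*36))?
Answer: 47/4480740 ≈ 1.0489e-5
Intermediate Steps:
Y(f) = (244 + f)/(2*f) (Y(f) = (244 + f)/((2*f)) = (244 + f)*(1/(2*f)) = (244 + f)/(2*f))
Y(-620)/(((2935 - 2*1066)*36)) = ((1/2)*(244 - 620)/(-620))/(((2935 - 2*1066)*36)) = ((1/2)*(-1/620)*(-376))/(((2935 - 2132)*36)) = 47/(155*((803*36))) = (47/155)/28908 = (47/155)*(1/28908) = 47/4480740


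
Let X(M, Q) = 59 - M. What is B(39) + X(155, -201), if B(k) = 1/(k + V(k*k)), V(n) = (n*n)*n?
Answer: -337799404799/3518743800 ≈ -96.000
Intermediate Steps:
V(n) = n³ (V(n) = n²*n = n³)
B(k) = 1/(k + k⁶) (B(k) = 1/(k + (k*k)³) = 1/(k + (k²)³) = 1/(k + k⁶))
B(39) + X(155, -201) = 1/(39 + 39⁶) + (59 - 1*155) = 1/(39 + 3518743761) + (59 - 155) = 1/3518743800 - 96 = -337799404799/3518743800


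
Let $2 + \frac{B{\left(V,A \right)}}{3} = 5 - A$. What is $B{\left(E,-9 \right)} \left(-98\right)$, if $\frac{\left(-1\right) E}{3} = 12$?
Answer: $-3528$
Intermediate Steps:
$E = -36$ ($E = \left(-3\right) 12 = -36$)
$B{\left(V,A \right)} = 9 - 3 A$ ($B{\left(V,A \right)} = -6 + 3 \left(5 - A\right) = -6 - \left(-15 + 3 A\right) = 9 - 3 A$)
$B{\left(E,-9 \right)} \left(-98\right) = \left(9 - -27\right) \left(-98\right) = \left(9 + 27\right) \left(-98\right) = 36 \left(-98\right) = -3528$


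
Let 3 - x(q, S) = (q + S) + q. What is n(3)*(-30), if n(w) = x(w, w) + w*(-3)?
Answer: 450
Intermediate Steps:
x(q, S) = 3 - S - 2*q (x(q, S) = 3 - ((q + S) + q) = 3 - ((S + q) + q) = 3 - (S + 2*q) = 3 + (-S - 2*q) = 3 - S - 2*q)
n(w) = 3 - 6*w (n(w) = (3 - w - 2*w) + w*(-3) = (3 - 3*w) - 3*w = 3 - 6*w)
n(3)*(-30) = (3 - 6*3)*(-30) = (3 - 18)*(-30) = -15*(-30) = 450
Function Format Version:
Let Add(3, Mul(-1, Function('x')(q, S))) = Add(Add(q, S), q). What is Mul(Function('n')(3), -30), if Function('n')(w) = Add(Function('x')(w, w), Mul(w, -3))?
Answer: 450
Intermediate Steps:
Function('x')(q, S) = Add(3, Mul(-1, S), Mul(-2, q)) (Function('x')(q, S) = Add(3, Mul(-1, Add(Add(q, S), q))) = Add(3, Mul(-1, Add(Add(S, q), q))) = Add(3, Mul(-1, Add(S, Mul(2, q)))) = Add(3, Add(Mul(-1, S), Mul(-2, q))) = Add(3, Mul(-1, S), Mul(-2, q)))
Function('n')(w) = Add(3, Mul(-6, w)) (Function('n')(w) = Add(Add(3, Mul(-1, w), Mul(-2, w)), Mul(w, -3)) = Add(Add(3, Mul(-3, w)), Mul(-3, w)) = Add(3, Mul(-6, w)))
Mul(Function('n')(3), -30) = Mul(Add(3, Mul(-6, 3)), -30) = Mul(Add(3, -18), -30) = Mul(-15, -30) = 450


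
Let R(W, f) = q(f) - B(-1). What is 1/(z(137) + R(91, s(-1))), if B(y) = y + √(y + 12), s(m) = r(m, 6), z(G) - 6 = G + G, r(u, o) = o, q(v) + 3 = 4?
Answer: 282/79513 + √11/79513 ≈ 0.0035883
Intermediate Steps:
q(v) = 1 (q(v) = -3 + 4 = 1)
z(G) = 6 + 2*G (z(G) = 6 + (G + G) = 6 + 2*G)
s(m) = 6
B(y) = y + √(12 + y)
R(W, f) = 2 - √11 (R(W, f) = 1 - (-1 + √(12 - 1)) = 1 - (-1 + √11) = 1 + (1 - √11) = 2 - √11)
1/(z(137) + R(91, s(-1))) = 1/((6 + 2*137) + (2 - √11)) = 1/((6 + 274) + (2 - √11)) = 1/(280 + (2 - √11)) = 1/(282 - √11)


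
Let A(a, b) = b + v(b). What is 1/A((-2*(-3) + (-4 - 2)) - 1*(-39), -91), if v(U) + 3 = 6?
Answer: -1/88 ≈ -0.011364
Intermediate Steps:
v(U) = 3 (v(U) = -3 + 6 = 3)
A(a, b) = 3 + b (A(a, b) = b + 3 = 3 + b)
1/A((-2*(-3) + (-4 - 2)) - 1*(-39), -91) = 1/(3 - 91) = 1/(-88) = -1/88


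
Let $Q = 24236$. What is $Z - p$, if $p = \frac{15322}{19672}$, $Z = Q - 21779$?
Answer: $\frac{24159391}{9836} \approx 2456.2$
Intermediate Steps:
$Z = 2457$ ($Z = 24236 - 21779 = 2457$)
$p = \frac{7661}{9836}$ ($p = 15322 \cdot \frac{1}{19672} = \frac{7661}{9836} \approx 0.77887$)
$Z - p = 2457 - \frac{7661}{9836} = \frac{24159391}{9836}$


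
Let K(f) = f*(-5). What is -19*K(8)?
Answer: 760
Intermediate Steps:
K(f) = -5*f
-19*K(8) = -(-95)*8 = -19*(-40) = 760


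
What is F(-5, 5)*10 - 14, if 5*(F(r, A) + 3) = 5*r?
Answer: -94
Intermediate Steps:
F(r, A) = -3 + r (F(r, A) = -3 + (5*r)/5 = -3 + r)
F(-5, 5)*10 - 14 = (-3 - 5)*10 - 14 = -8*10 - 14 = -80 - 14 = -94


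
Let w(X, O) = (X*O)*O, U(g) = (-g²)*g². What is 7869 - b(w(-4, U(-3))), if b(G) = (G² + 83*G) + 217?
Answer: -686561632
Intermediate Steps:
U(g) = -g⁴
w(X, O) = X*O² (w(X, O) = (O*X)*O = X*O²)
b(G) = 217 + G² + 83*G
7869 - b(w(-4, U(-3))) = 7869 - (217 + (-4*(-1*(-3)⁴)²)² + 83*(-4*(-1*(-3)⁴)²)) = 7869 - (217 + (-4*(-1*81)²)² + 83*(-4*(-1*81)²)) = 7869 - (217 + (-4*(-81)²)² + 83*(-4*(-81)²)) = 7869 - (217 + (-4*6561)² + 83*(-4*6561)) = 7869 - (217 + (-26244)² + 83*(-26244)) = 7869 - (217 + 688747536 - 2178252) = 7869 - 1*686569501 = 7869 - 686569501 = -686561632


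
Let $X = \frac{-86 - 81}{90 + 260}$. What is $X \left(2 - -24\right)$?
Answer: $- \frac{2171}{175} \approx -12.406$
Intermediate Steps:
$X = - \frac{167}{350} \approx -0.47714$
$X \left(2 - -24\right) = - \frac{167 \left(2 - -24\right)}{350} = - \frac{167 \left(2 + 24\right)}{350} = \left(- \frac{167}{350}\right) 26 = - \frac{2171}{175}$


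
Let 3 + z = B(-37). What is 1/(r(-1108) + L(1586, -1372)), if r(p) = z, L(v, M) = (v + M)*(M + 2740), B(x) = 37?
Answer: 1/292786 ≈ 3.4155e-6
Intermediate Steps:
z = 34 (z = -3 + 37 = 34)
L(v, M) = (2740 + M)*(M + v) (L(v, M) = (M + v)*(2740 + M) = (2740 + M)*(M + v))
r(p) = 34
1/(r(-1108) + L(1586, -1372)) = 1/(34 + ((-1372)**2 + 2740*(-1372) + 2740*1586 - 1372*1586)) = 1/(34 + (1882384 - 3759280 + 4345640 - 2175992)) = 1/(34 + 292752) = 1/292786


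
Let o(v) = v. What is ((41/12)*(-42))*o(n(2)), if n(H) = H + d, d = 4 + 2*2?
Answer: -1435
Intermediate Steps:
d = 8 (d = 4 + 4 = 8)
n(H) = 8 + H (n(H) = H + 8 = 8 + H)
((41/12)*(-42))*o(n(2)) = ((41/12)*(-42))*(8 + 2) = ((41*(1/12))*(-42))*10 = ((41/12)*(-42))*10 = -287/2*10 = -1435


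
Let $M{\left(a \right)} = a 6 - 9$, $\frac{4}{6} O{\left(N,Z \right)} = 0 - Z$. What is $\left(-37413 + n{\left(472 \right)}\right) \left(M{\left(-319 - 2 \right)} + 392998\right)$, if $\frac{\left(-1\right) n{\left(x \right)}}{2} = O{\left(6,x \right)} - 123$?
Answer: $-13980893313$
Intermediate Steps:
$O{\left(N,Z \right)} = - \frac{3 Z}{2}$ ($O{\left(N,Z \right)} = \frac{3 \left(0 - Z\right)}{2} = \frac{3 \left(- Z\right)}{2} = - \frac{3 Z}{2}$)
$n{\left(x \right)} = 246 + 3 x$ ($n{\left(x \right)} = - 2 \left(- \frac{3 x}{2} - 123\right) = - 2 \left(-123 - \frac{3 x}{2}\right) = 246 + 3 x$)
$M{\left(a \right)} = -9 + 6 a$ ($M{\left(a \right)} = 6 a - 9 = -9 + 6 a$)
$\left(-37413 + n{\left(472 \right)}\right) \left(M{\left(-319 - 2 \right)} + 392998\right) = \left(-37413 + \left(246 + 3 \cdot 472\right)\right) \left(\left(-9 + 6 \left(-319 - 2\right)\right) + 392998\right) = \left(-37413 + \left(246 + 1416\right)\right) \left(\left(-9 + 6 \left(-319 - 2\right)\right) + 392998\right) = \left(-37413 + 1662\right) \left(\left(-9 + 6 \left(-321\right)\right) + 392998\right) = - 35751 \left(\left(-9 - 1926\right) + 392998\right) = - 35751 \left(-1935 + 392998\right) = \left(-35751\right) 391063 = -13980893313$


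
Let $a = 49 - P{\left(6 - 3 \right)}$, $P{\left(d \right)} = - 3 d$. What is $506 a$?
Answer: $29348$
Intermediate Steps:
$a = 58$ ($a = 49 - - 3 \left(6 - 3\right) = 49 - \left(-3\right) 3 = 49 - -9 = 49 + 9 = 58$)
$506 a = 506 \cdot 58 = 29348$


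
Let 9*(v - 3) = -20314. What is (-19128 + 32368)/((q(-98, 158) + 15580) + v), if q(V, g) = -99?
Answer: 59580/59521 ≈ 1.0010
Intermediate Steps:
v = -20287/9 (v = 3 + (1/9)*(-20314) = 3 - 20314/9 = -20287/9 ≈ -2254.1)
(-19128 + 32368)/((q(-98, 158) + 15580) + v) = (-19128 + 32368)/((-99 + 15580) - 20287/9) = 13240/(15481 - 20287/9) = 13240/(119042/9) = 13240*(9/119042) = 59580/59521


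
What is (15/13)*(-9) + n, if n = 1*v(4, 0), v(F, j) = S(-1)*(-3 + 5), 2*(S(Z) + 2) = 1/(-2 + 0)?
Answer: -387/26 ≈ -14.885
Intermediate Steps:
S(Z) = -9/4 (S(Z) = -2 + 1/(2*(-2 + 0)) = -2 + (½)/(-2) = -2 + (½)*(-½) = -2 - ¼ = -9/4)
v(F, j) = -9/2 (v(F, j) = -9*(-3 + 5)/4 = -9/4*2 = -9/2)
n = -9/2 (n = 1*(-9/2) = -9/2 ≈ -4.5000)
(15/13)*(-9) + n = (15/13)*(-9) - 9/2 = -135/13 - 9/2 = -387/26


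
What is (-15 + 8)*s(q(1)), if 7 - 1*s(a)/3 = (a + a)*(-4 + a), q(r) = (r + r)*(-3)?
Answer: 2373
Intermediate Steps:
q(r) = -6*r (q(r) = (2*r)*(-3) = -6*r)
s(a) = 21 - 6*a*(-4 + a) (s(a) = 21 - 3*(a + a)*(-4 + a) = 21 - 3*2*a*(-4 + a) = 21 - 6*a*(-4 + a))
(-15 + 8)*s(q(1)) = (-15 + 8)*(21 - 6*(-6*1)**2 + 24*(-6*1)) = -7*(21 - 6*(-6)**2 + 24*(-6)) = -7*(21 - 6*36 - 144) = -7*(21 - 216 - 144) = -7*(-339) = 2373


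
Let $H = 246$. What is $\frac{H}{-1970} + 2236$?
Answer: $\frac{2202337}{985} \approx 2235.9$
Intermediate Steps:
$\frac{H}{-1970} + 2236 = \frac{246}{-1970} + 2236 = 246 \left(- \frac{1}{1970}\right) + 2236 = - \frac{123}{985} + 2236 = \frac{2202337}{985}$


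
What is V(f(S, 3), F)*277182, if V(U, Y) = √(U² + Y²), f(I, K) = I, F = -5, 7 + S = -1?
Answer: 277182*√89 ≈ 2.6149e+6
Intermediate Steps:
S = -8 (S = -7 - 1 = -8)
V(f(S, 3), F)*277182 = √((-8)² + (-5)²)*277182 = √(64 + 25)*277182 = √89*277182 = 277182*√89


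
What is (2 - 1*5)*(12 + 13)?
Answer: -75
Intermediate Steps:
(2 - 1*5)*(12 + 13) = (2 - 5)*25 = -3*25 = -75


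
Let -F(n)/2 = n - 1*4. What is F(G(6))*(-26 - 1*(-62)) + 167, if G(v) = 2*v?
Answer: -409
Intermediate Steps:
F(n) = 8 - 2*n (F(n) = -2*(n - 1*4) = -2*(n - 4) = -2*(-4 + n) = 8 - 2*n)
F(G(6))*(-26 - 1*(-62)) + 167 = (8 - 4*6)*(-26 - 1*(-62)) + 167 = (8 - 2*12)*(-26 + 62) + 167 = (8 - 24)*36 + 167 = -16*36 + 167 = -576 + 167 = -409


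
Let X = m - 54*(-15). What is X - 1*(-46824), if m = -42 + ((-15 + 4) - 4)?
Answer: 47577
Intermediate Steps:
m = -57 (m = -42 + (-11 - 4) = -42 - 15 = -57)
X = 753 (X = -57 - 54*(-15) = -57 + 810 = 753)
X - 1*(-46824) = 753 - 1*(-46824) = 753 + 46824 = 47577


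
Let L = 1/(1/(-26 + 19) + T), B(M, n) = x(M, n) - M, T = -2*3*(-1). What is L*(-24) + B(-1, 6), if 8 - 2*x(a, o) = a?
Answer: 115/82 ≈ 1.4024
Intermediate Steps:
T = 6 (T = -6*(-1) = 6)
x(a, o) = 4 - a/2
B(M, n) = 4 - 3*M/2 (B(M, n) = (4 - M/2) - M = 4 - 3*M/2)
L = 7/41 (L = 1/(1/(-26 + 19) + 6) = 1/(1/(-7) + 6) = 1/(-⅐ + 6) = 1/(41/7) = 7/41 ≈ 0.17073)
L*(-24) + B(-1, 6) = (7/41)*(-24) + (4 - 3/2*(-1)) = -168/41 + (4 + 3/2) = -168/41 + 11/2 = 115/82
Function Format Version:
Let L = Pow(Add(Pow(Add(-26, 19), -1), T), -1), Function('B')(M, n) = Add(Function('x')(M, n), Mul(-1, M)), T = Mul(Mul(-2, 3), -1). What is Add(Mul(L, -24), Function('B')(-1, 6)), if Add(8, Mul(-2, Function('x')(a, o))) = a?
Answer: Rational(115, 82) ≈ 1.4024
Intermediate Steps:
T = 6 (T = Mul(-6, -1) = 6)
Function('x')(a, o) = Add(4, Mul(Rational(-1, 2), a))
Function('B')(M, n) = Add(4, Mul(Rational(-3, 2), M)) (Function('B')(M, n) = Add(Add(4, Mul(Rational(-1, 2), M)), Mul(-1, M)) = Add(4, Mul(Rational(-3, 2), M)))
L = Rational(7, 41) (L = Pow(Add(Pow(Add(-26, 19), -1), 6), -1) = Pow(Add(Pow(-7, -1), 6), -1) = Pow(Add(Rational(-1, 7), 6), -1) = Pow(Rational(41, 7), -1) = Rational(7, 41) ≈ 0.17073)
Add(Mul(L, -24), Function('B')(-1, 6)) = Add(Mul(Rational(7, 41), -24), Add(4, Mul(Rational(-3, 2), -1))) = Add(Rational(-168, 41), Add(4, Rational(3, 2))) = Add(Rational(-168, 41), Rational(11, 2)) = Rational(115, 82)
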